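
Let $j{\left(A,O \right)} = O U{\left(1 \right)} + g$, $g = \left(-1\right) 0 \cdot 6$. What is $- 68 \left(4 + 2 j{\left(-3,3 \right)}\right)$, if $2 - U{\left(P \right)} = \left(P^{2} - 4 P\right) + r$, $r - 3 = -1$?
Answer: $-1496$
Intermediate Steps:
$g = 0$ ($g = 0 \cdot 6 = 0$)
$r = 2$ ($r = 3 - 1 = 2$)
$U{\left(P \right)} = - P^{2} + 4 P$ ($U{\left(P \right)} = 2 - \left(\left(P^{2} - 4 P\right) + 2\right) = 2 - \left(2 + P^{2} - 4 P\right) = - P^{2} + 4 P$)
$j{\left(A,O \right)} = 3 O$ ($j{\left(A,O \right)} = O 1 \left(4 - 1\right) + 0 = O 1 \cdot 3 + 0 = O 3 + 0 = 3 O + 0 = 3 O$)
$- 68 \left(4 + 2 j{\left(-3,3 \right)}\right) = - 68 \left(4 + 2 \cdot 3 \cdot 3\right) = - 68 \left(4 + 2 \cdot 9\right) = - 68 \left(4 + 18\right) = \left(-68\right) 22 = -1496$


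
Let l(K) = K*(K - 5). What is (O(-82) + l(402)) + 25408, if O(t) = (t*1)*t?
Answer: 191726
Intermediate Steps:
O(t) = t**2 (O(t) = t*t = t**2)
l(K) = K*(-5 + K)
(O(-82) + l(402)) + 25408 = ((-82)**2 + 402*(-5 + 402)) + 25408 = (6724 + 402*397) + 25408 = (6724 + 159594) + 25408 = 166318 + 25408 = 191726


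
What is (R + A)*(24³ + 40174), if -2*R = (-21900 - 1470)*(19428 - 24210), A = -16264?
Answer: -3018160648132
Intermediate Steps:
R = -55877670 (R = -(-21900 - 1470)*(19428 - 24210)/2 = -(-11685)*(-4782) = -½*111755340 = -55877670)
(R + A)*(24³ + 40174) = (-55877670 - 16264)*(24³ + 40174) = -55893934*(13824 + 40174) = -55893934*53998 = -3018160648132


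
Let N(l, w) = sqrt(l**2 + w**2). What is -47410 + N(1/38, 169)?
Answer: -47410 + sqrt(41242085)/38 ≈ -47241.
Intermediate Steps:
-47410 + N(1/38, 169) = -47410 + sqrt((1/38)**2 + 169**2) = -47410 + sqrt((1/38)**2 + 28561) = -47410 + sqrt(1/1444 + 28561) = -47410 + sqrt(41242085/1444) = -47410 + sqrt(41242085)/38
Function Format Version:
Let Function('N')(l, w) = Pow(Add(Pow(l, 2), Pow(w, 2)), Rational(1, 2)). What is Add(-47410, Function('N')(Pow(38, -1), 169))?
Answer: Add(-47410, Mul(Rational(1, 38), Pow(41242085, Rational(1, 2)))) ≈ -47241.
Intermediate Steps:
Add(-47410, Function('N')(Pow(38, -1), 169)) = Add(-47410, Pow(Add(Pow(Pow(38, -1), 2), Pow(169, 2)), Rational(1, 2))) = Add(-47410, Pow(Add(Pow(Rational(1, 38), 2), 28561), Rational(1, 2))) = Add(-47410, Pow(Add(Rational(1, 1444), 28561), Rational(1, 2))) = Add(-47410, Pow(Rational(41242085, 1444), Rational(1, 2))) = Add(-47410, Mul(Rational(1, 38), Pow(41242085, Rational(1, 2))))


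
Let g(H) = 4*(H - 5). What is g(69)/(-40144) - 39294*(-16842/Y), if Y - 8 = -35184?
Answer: -415107634687/22064146 ≈ -18814.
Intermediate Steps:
Y = -35176 (Y = 8 - 35184 = -35176)
g(H) = -20 + 4*H (g(H) = 4*(-5 + H) = -20 + 4*H)
g(69)/(-40144) - 39294*(-16842/Y) = (-20 + 4*69)/(-40144) - 39294/((-35176/(-16842))) = (-20 + 276)*(-1/40144) - 39294/((-35176*(-1/16842))) = 256*(-1/40144) - 39294/17588/8421 = -16/2509 - 39294*8421/17588 = -16/2509 - 165447387/8794 = -415107634687/22064146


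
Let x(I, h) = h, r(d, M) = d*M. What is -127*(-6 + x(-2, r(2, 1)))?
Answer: 508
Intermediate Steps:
r(d, M) = M*d
-127*(-6 + x(-2, r(2, 1))) = -127*(-6 + 1*2) = -127*(-6 + 2) = -127*(-4) = 508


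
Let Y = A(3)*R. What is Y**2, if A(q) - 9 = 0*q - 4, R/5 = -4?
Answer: 10000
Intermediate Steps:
R = -20 (R = 5*(-4) = -20)
A(q) = 5 (A(q) = 9 + (0*q - 4) = 9 + (0 - 4) = 9 - 4 = 5)
Y = -100 (Y = 5*(-20) = -100)
Y**2 = (-100)**2 = 10000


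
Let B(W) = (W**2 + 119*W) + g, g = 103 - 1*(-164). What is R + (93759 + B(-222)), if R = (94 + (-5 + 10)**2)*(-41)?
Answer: 112013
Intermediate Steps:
g = 267 (g = 103 + 164 = 267)
B(W) = 267 + W**2 + 119*W (B(W) = (W**2 + 119*W) + 267 = 267 + W**2 + 119*W)
R = -4879 (R = (94 + 5**2)*(-41) = (94 + 25)*(-41) = 119*(-41) = -4879)
R + (93759 + B(-222)) = -4879 + (93759 + (267 + (-222)**2 + 119*(-222))) = -4879 + (93759 + (267 + 49284 - 26418)) = -4879 + (93759 + 23133) = -4879 + 116892 = 112013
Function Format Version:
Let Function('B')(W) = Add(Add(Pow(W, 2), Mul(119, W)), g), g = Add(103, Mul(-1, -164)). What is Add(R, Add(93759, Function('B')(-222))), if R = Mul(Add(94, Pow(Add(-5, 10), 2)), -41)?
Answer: 112013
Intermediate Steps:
g = 267 (g = Add(103, 164) = 267)
Function('B')(W) = Add(267, Pow(W, 2), Mul(119, W)) (Function('B')(W) = Add(Add(Pow(W, 2), Mul(119, W)), 267) = Add(267, Pow(W, 2), Mul(119, W)))
R = -4879 (R = Mul(Add(94, Pow(5, 2)), -41) = Mul(Add(94, 25), -41) = Mul(119, -41) = -4879)
Add(R, Add(93759, Function('B')(-222))) = Add(-4879, Add(93759, Add(267, Pow(-222, 2), Mul(119, -222)))) = Add(-4879, Add(93759, Add(267, 49284, -26418))) = Add(-4879, Add(93759, 23133)) = Add(-4879, 116892) = 112013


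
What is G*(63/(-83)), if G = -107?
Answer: 6741/83 ≈ 81.217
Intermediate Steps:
G*(63/(-83)) = -6741/(-83) = -6741*(-1)/83 = -107*(-63/83) = 6741/83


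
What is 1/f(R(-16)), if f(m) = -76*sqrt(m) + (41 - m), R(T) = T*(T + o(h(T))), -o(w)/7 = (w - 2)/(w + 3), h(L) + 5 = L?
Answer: 29007/176338799 - 4104*sqrt(898)/176338799 ≈ -0.00053293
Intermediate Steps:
h(L) = -5 + L
o(w) = -7*(-2 + w)/(3 + w) (o(w) = -7*(w - 2)/(w + 3) = -7*(-2 + w)/(3 + w))
R(T) = T*(T + 7*(7 - T)/(-2 + T)) (R(T) = T*(T + 7*(2 - (-5 + T))/(3 + (-5 + T))) = T*(T + 7*(2 + (5 - T))/(-2 + T)) = T*(T + 7*(7 - T)/(-2 + T)))
f(m) = 41 - m - 76*sqrt(m)
1/f(R(-16)) = 1/(41 - (-16)*(49 + (-16)**2 - 9*(-16))/(-2 - 16) - 76*4*sqrt(-1/(-2 - 16))*sqrt(49 + (-16)**2 - 9*(-16))) = 1/(41 - (-16)*(49 + 256 + 144)/(-18) - 76*4*sqrt(-1/(-18))*sqrt(49 + 256 + 144)) = 1/(41 - (-16)*(-1)*449/18 - 76*2*sqrt(898)/3) = 1/(41 - 1*3592/9 - 152*sqrt(898)/3) = 1/(41 - 3592/9 - 152*sqrt(898)/3) = 1/(-3223/9 - 152*sqrt(898)/3)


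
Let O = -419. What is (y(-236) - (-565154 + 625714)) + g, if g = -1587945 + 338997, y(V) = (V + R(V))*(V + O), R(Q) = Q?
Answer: -1000348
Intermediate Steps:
y(V) = 2*V*(-419 + V) (y(V) = (V + V)*(V - 419) = (2*V)*(-419 + V) = 2*V*(-419 + V))
g = -1248948
(y(-236) - (-565154 + 625714)) + g = (2*(-236)*(-419 - 236) - (-565154 + 625714)) - 1248948 = (2*(-236)*(-655) - 1*60560) - 1248948 = (309160 - 60560) - 1248948 = 248600 - 1248948 = -1000348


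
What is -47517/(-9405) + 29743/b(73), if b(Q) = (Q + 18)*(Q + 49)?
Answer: 38441269/4972110 ≈ 7.7314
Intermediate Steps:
b(Q) = (18 + Q)*(49 + Q)
-47517/(-9405) + 29743/b(73) = -47517/(-9405) + 29743/(882 + 73**2 + 67*73) = -47517*(-1/9405) + 29743/(882 + 5329 + 4891) = 15839/3135 + 29743/11102 = 15839/3135 + 29743*(1/11102) = 15839/3135 + 4249/1586 = 38441269/4972110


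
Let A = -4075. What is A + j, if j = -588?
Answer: -4663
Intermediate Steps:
A + j = -4075 - 588 = -4663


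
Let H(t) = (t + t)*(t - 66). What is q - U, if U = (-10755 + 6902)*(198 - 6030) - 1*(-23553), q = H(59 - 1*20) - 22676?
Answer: -22519031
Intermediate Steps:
H(t) = 2*t*(-66 + t) (H(t) = (2*t)*(-66 + t) = 2*t*(-66 + t))
q = -24782 (q = 2*(59 - 1*20)*(-66 + (59 - 1*20)) - 22676 = 2*(59 - 20)*(-66 + (59 - 20)) - 22676 = 2*39*(-66 + 39) - 22676 = 2*39*(-27) - 22676 = -2106 - 22676 = -24782)
U = 22494249 (U = -3853*(-5832) + 23553 = 22470696 + 23553 = 22494249)
q - U = -24782 - 1*22494249 = -24782 - 22494249 = -22519031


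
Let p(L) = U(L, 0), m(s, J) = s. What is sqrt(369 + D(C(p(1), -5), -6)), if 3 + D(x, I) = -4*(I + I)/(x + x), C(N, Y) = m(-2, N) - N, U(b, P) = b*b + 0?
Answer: sqrt(358) ≈ 18.921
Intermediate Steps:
U(b, P) = b**2 (U(b, P) = b**2 + 0 = b**2)
p(L) = L**2
C(N, Y) = -2 - N
D(x, I) = -3 - 4*I/x (D(x, I) = -3 - 4*(I + I)/(x + x) = -3 - 4*2*I/(2*x) = -3 - 4*2*I*1/(2*x) = -3 - 4*I/x)
sqrt(369 + D(C(p(1), -5), -6)) = sqrt(369 + (-3 - 4*(-6)/(-2 - 1*1**2))) = sqrt(369 + (-3 - 4*(-6)/(-2 - 1*1))) = sqrt(369 + (-3 - 4*(-6)/(-2 - 1))) = sqrt(369 + (-3 - 4*(-6)/(-3))) = sqrt(369 + (-3 - 4*(-6)*(-1/3))) = sqrt(369 + (-3 - 8)) = sqrt(369 - 11) = sqrt(358)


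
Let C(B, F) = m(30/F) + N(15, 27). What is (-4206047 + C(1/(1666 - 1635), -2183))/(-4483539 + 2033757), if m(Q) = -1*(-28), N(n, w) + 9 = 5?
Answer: 4206023/2449782 ≈ 1.7169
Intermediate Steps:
N(n, w) = -4 (N(n, w) = -9 + 5 = -4)
m(Q) = 28
C(B, F) = 24 (C(B, F) = 28 - 4 = 24)
(-4206047 + C(1/(1666 - 1635), -2183))/(-4483539 + 2033757) = (-4206047 + 24)/(-4483539 + 2033757) = -4206023/(-2449782) = -4206023*(-1/2449782) = 4206023/2449782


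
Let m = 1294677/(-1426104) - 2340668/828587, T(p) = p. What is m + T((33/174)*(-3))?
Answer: -564789703891/131294581672 ≈ -4.3017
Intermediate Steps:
m = -490087614319/131294581672 (m = 1294677*(-1/1426104) - 2340668*1/828587 = -143853/158456 - 2340668/828587 = -490087614319/131294581672 ≈ -3.7327)
m + T((33/174)*(-3)) = -490087614319/131294581672 + (33/174)*(-3) = -490087614319/131294581672 + (33*(1/174))*(-3) = -490087614319/131294581672 + (11/58)*(-3) = -490087614319/131294581672 - 33/58 = -564789703891/131294581672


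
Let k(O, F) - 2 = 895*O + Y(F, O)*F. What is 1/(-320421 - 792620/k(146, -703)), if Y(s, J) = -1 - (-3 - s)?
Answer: -124695/39955055119 ≈ -3.1209e-6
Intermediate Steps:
Y(s, J) = 2 + s (Y(s, J) = -1 + (3 + s) = 2 + s)
k(O, F) = 2 + 895*O + F*(2 + F) (k(O, F) = 2 + (895*O + (2 + F)*F) = 2 + (895*O + F*(2 + F)) = 2 + 895*O + F*(2 + F))
1/(-320421 - 792620/k(146, -703)) = 1/(-320421 - 792620/(2 + 895*146 - 703*(2 - 703))) = 1/(-320421 - 792620/(2 + 130670 - 703*(-701))) = 1/(-320421 - 792620/(2 + 130670 + 492803)) = 1/(-320421 - 792620/623475) = 1/(-320421 - 792620*1/623475) = 1/(-320421 - 158524/124695) = 1/(-39955055119/124695) = -124695/39955055119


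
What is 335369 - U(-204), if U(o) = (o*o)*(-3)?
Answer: 460217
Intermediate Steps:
U(o) = -3*o² (U(o) = o²*(-3) = -3*o²)
335369 - U(-204) = 335369 - (-3)*(-204)² = 335369 - (-3)*41616 = 335369 - 1*(-124848) = 335369 + 124848 = 460217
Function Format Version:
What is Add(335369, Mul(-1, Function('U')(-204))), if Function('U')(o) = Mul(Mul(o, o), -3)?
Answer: 460217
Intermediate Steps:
Function('U')(o) = Mul(-3, Pow(o, 2)) (Function('U')(o) = Mul(Pow(o, 2), -3) = Mul(-3, Pow(o, 2)))
Add(335369, Mul(-1, Function('U')(-204))) = Add(335369, Mul(-1, Mul(-3, Pow(-204, 2)))) = Add(335369, Mul(-1, Mul(-3, 41616))) = Add(335369, Mul(-1, -124848)) = Add(335369, 124848) = 460217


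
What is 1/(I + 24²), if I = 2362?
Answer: 1/2938 ≈ 0.00034037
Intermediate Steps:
1/(I + 24²) = 1/(2362 + 24²) = 1/(2362 + 576) = 1/2938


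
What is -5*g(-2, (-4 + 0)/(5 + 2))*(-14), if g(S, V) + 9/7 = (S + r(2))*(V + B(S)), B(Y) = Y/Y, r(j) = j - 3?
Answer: -180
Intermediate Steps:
r(j) = -3 + j
B(Y) = 1
g(S, V) = -9/7 + (1 + V)*(-1 + S) (g(S, V) = -9/7 + (S + (-3 + 2))*(V + 1) = -9/7 + (S - 1)*(1 + V) = -9/7 + (-1 + S)*(1 + V) = -9/7 + (1 + V)*(-1 + S))
-5*g(-2, (-4 + 0)/(5 + 2))*(-14) = -5*(-16/7 - 2 - (-4 + 0)/(5 + 2) - 2*(-4 + 0)/(5 + 2))*(-14) = -5*(-16/7 - 2 - (-4)/7 - (-8)/7)*(-14) = -5*(-16/7 - 2 - 1*(-4/7) - 2*(-4/7))*(-14) = -5*(-16/7 - 2 + 4/7 + 8/7)*(-14) = -5*(-18/7)*(-14) = (90/7)*(-14) = -180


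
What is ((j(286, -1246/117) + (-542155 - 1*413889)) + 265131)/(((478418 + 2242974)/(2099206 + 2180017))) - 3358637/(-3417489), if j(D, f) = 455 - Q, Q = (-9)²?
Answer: -127829994920554451/117725661072 ≈ -1.0858e+6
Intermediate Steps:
Q = 81
j(D, f) = 374 (j(D, f) = 455 - 1*81 = 455 - 81 = 374)
((j(286, -1246/117) + (-542155 - 1*413889)) + 265131)/(((478418 + 2242974)/(2099206 + 2180017))) - 3358637/(-3417489) = ((374 + (-542155 - 1*413889)) + 265131)/(((478418 + 2242974)/(2099206 + 2180017))) - 3358637/(-3417489) = ((374 + (-542155 - 413889)) + 265131)/((2721392/4279223)) - 3358637*(-1/3417489) = ((374 - 956044) + 265131)/((2721392*(1/4279223))) + 3358637/3417489 = (-955670 + 265131)/(2721392/4279223) + 3358637/3417489 = -690539*4279223/2721392 + 3358637/3417489 = -37404688243/34448 + 3358637/3417489 = -127829994920554451/117725661072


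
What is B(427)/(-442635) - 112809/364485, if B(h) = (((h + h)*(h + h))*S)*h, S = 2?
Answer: -15137617540117/10755587865 ≈ -1407.4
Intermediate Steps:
B(h) = 8*h**3 (B(h) = (((h + h)*(h + h))*2)*h = (((2*h)*(2*h))*2)*h = ((4*h**2)*2)*h = (8*h**2)*h = 8*h**3)
B(427)/(-442635) - 112809/364485 = (8*427**3)/(-442635) - 112809/364485 = (8*77854483)*(-1/442635) - 112809*1/364485 = 622835864*(-1/442635) - 37603/121495 = -622835864/442635 - 37603/121495 = -15137617540117/10755587865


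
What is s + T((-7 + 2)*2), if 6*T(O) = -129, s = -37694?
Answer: -75431/2 ≈ -37716.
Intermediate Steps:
T(O) = -43/2 (T(O) = (⅙)*(-129) = -43/2)
s + T((-7 + 2)*2) = -37694 - 43/2 = -75431/2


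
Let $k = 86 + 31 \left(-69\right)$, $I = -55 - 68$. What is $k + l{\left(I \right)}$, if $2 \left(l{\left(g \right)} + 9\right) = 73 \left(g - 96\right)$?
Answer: $- \frac{20111}{2} \approx -10056.0$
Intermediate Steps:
$I = -123$ ($I = -55 - 68 = -123$)
$l{\left(g \right)} = -3513 + \frac{73 g}{2}$ ($l{\left(g \right)} = -9 + \frac{73 \left(g - 96\right)}{2} = -9 + \frac{73 \left(-96 + g\right)}{2} = -9 + \frac{-7008 + 73 g}{2} = -9 + \left(-3504 + \frac{73 g}{2}\right) = -3513 + \frac{73 g}{2}$)
$k = -2053$ ($k = 86 - 2139 = -2053$)
$k + l{\left(I \right)} = -2053 + \left(-3513 + \frac{73}{2} \left(-123\right)\right) = -2053 - \frac{16005}{2} = - \frac{20111}{2}$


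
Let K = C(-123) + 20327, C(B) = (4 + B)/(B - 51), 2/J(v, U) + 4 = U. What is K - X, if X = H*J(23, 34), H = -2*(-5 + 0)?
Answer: 1178967/58 ≈ 20327.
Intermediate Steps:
H = 10 (H = -2*(-5) = 10)
J(v, U) = 2/(-4 + U)
C(B) = (4 + B)/(-51 + B)
X = ⅔ (X = 10*(2/(-4 + 34)) = 10*(2/30) = 10*(2*(1/30)) = 10*(1/15) = ⅔ ≈ 0.66667)
K = 3537017/174 (K = (4 - 123)/(-51 - 123) + 20327 = -119/(-174) + 20327 = -1/174*(-119) + 20327 = 119/174 + 20327 = 3537017/174 ≈ 20328.)
K - X = 3537017/174 - 1*⅔ = 3537017/174 - ⅔ = 1178967/58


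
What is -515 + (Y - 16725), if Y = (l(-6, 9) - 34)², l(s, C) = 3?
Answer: -16279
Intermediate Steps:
Y = 961 (Y = (3 - 34)² = (-31)² = 961)
-515 + (Y - 16725) = -515 + (961 - 16725) = -515 - 15764 = -16279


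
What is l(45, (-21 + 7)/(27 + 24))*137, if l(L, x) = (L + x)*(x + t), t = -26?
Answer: -418745980/2601 ≈ -1.6099e+5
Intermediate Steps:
l(L, x) = (-26 + x)*(L + x) (l(L, x) = (L + x)*(x - 26) = (L + x)*(-26 + x) = (-26 + x)*(L + x))
l(45, (-21 + 7)/(27 + 24))*137 = (((-21 + 7)/(27 + 24))**2 - 26*45 - 26*(-21 + 7)/(27 + 24) + 45*((-21 + 7)/(27 + 24)))*137 = ((-14/51)**2 - 1170 - (-364)/51 + 45*(-14/51))*137 = ((-14*1/51)**2 - 1170 - (-364)/51 + 45*(-14*1/51))*137 = ((-14/51)**2 - 1170 - 26*(-14/51) + 45*(-14/51))*137 = (196/2601 - 1170 + 364/51 - 210/17)*137 = -3056540/2601*137 = -418745980/2601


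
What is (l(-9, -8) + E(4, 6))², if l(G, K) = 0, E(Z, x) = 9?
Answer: 81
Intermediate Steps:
(l(-9, -8) + E(4, 6))² = (0 + 9)² = 9² = 81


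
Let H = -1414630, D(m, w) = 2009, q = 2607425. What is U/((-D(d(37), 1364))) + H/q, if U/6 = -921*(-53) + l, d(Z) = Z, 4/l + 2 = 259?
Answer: -5628297461684/38464212115 ≈ -146.33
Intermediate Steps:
l = 4/257 (l = 4/(-2 + 259) = 4/257 ≈ 0.015564)
U = 75269670/257 (U = 6*(-921*(-53) + 4/257) = 6*(48813 + 4/257) = 6*(12544945/257) = 75269670/257 ≈ 2.9288e+5)
U/((-D(d(37), 1364))) + H/q = 75269670/(257*((-1*2009))) - 1414630/2607425 = (75269670/257)/(-2009) - 1414630*1/2607425 = (75269670/257)*(-1/2009) - 282926/521485 = -10752810/73759 - 282926/521485 = -5628297461684/38464212115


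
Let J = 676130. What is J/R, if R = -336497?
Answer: -96590/48071 ≈ -2.0093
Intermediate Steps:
J/R = 676130/(-336497) = 676130*(-1/336497) = -96590/48071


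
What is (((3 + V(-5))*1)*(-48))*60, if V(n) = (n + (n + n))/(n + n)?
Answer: -12960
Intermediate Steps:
V(n) = 3/2 (V(n) = (n + 2*n)/((2*n)) = (3*n)*(1/(2*n)) = 3/2)
(((3 + V(-5))*1)*(-48))*60 = (((3 + 3/2)*1)*(-48))*60 = (((9/2)*1)*(-48))*60 = ((9/2)*(-48))*60 = -216*60 = -12960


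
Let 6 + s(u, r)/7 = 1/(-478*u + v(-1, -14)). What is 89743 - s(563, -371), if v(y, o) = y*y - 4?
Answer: 24162669852/269117 ≈ 89785.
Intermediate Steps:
v(y, o) = -4 + y² (v(y, o) = y² - 4 = -4 + y²)
s(u, r) = -42 + 7/(-3 - 478*u) (s(u, r) = -42 + 7/(-478*u + (-4 + (-1)²)) = -42 + 7/(-478*u + (-4 + 1)) = -42 + 7/(-478*u - 3) = -42 + 7/(-3 - 478*u))
89743 - s(563, -371) = 89743 - 7*(-19 - 2868*563)/(3 + 478*563) = 89743 - 7*(-19 - 1614684)/(3 + 269114) = 89743 - 7*(-1614703)/269117 = 89743 - 1*(-11302921/269117) = 89743 + 11302921/269117 = 24162669852/269117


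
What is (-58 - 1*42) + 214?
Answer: 114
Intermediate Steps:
(-58 - 1*42) + 214 = (-58 - 42) + 214 = -100 + 214 = 114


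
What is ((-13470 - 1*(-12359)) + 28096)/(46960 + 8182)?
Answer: 26985/55142 ≈ 0.48937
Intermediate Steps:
((-13470 - 1*(-12359)) + 28096)/(46960 + 8182) = ((-13470 + 12359) + 28096)/55142 = (-1111 + 28096)*(1/55142) = 26985*(1/55142) = 26985/55142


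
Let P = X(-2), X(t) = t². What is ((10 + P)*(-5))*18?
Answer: -1260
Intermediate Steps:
P = 4 (P = (-2)² = 4)
((10 + P)*(-5))*18 = ((10 + 4)*(-5))*18 = (14*(-5))*18 = -70*18 = -1260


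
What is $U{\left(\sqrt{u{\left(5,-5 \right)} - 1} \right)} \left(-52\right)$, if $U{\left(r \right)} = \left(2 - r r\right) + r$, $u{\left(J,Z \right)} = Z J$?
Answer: $-1456 - 52 i \sqrt{26} \approx -1456.0 - 265.15 i$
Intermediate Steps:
$u{\left(J,Z \right)} = J Z$
$U{\left(r \right)} = 2 + r - r^{2}$ ($U{\left(r \right)} = \left(2 - r^{2}\right) + r = 2 + r - r^{2}$)
$U{\left(\sqrt{u{\left(5,-5 \right)} - 1} \right)} \left(-52\right) = \left(2 + \sqrt{5 \left(-5\right) - 1} - \left(\sqrt{5 \left(-5\right) - 1}\right)^{2}\right) \left(-52\right) = \left(2 + \sqrt{-25 - 1} - \left(\sqrt{-25 - 1}\right)^{2}\right) \left(-52\right) = \left(2 + \sqrt{-26} - \left(\sqrt{-26}\right)^{2}\right) \left(-52\right) = \left(2 + i \sqrt{26} - \left(i \sqrt{26}\right)^{2}\right) \left(-52\right) = \left(2 + i \sqrt{26} - -26\right) \left(-52\right) = \left(2 + i \sqrt{26} + 26\right) \left(-52\right) = \left(28 + i \sqrt{26}\right) \left(-52\right) = -1456 - 52 i \sqrt{26}$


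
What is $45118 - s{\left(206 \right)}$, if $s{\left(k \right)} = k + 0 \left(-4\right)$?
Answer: $44912$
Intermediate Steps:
$s{\left(k \right)} = k$ ($s{\left(k \right)} = k + 0 = k$)
$45118 - s{\left(206 \right)} = 45118 - 206 = 44912$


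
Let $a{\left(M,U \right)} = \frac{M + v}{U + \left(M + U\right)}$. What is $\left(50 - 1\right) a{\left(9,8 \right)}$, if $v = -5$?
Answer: $\frac{196}{25} \approx 7.84$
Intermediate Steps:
$a{\left(M,U \right)} = \frac{-5 + M}{M + 2 U}$ ($a{\left(M,U \right)} = \frac{M - 5}{U + \left(M + U\right)} = \frac{-5 + M}{M + 2 U}$)
$\left(50 - 1\right) a{\left(9,8 \right)} = \left(50 - 1\right) \frac{-5 + 9}{9 + 2 \cdot 8} = 49 \frac{1}{9 + 16} \cdot 4 = 49 \cdot \frac{1}{25} \cdot 4 = 49 \cdot \frac{4}{25} = \frac{196}{25}$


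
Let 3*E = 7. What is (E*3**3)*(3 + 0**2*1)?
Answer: 189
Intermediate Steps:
E = 7/3 (E = (1/3)*7 = 7/3 ≈ 2.3333)
(E*3**3)*(3 + 0**2*1) = ((7/3)*3**3)*(3 + 0**2*1) = ((7/3)*27)*(3 + 0*1) = 63*(3 + 0) = 63*3 = 189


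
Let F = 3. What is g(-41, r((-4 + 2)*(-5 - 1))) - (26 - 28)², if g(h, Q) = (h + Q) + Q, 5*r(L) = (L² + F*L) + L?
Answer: 159/5 ≈ 31.800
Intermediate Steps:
r(L) = L²/5 + 4*L/5 (r(L) = ((L² + 3*L) + L)/5 = (L² + 4*L)/5 = L²/5 + 4*L/5)
g(h, Q) = h + 2*Q (g(h, Q) = (Q + h) + Q = h + 2*Q)
g(-41, r((-4 + 2)*(-5 - 1))) - (26 - 28)² = (-41 + 2*(((-4 + 2)*(-5 - 1))*(4 + (-4 + 2)*(-5 - 1))/5)) - (26 - 28)² = (-41 + 2*((-2*(-6))*(4 - 2*(-6))/5)) - 1*(-2)² = (-41 + 2*((⅕)*12*(4 + 12))) - 1*4 = (-41 + 2*((⅕)*12*16)) - 4 = (-41 + 2*(192/5)) - 4 = (-41 + 384/5) - 4 = 179/5 - 4 = 159/5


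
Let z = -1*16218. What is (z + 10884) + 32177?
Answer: 26843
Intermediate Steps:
z = -16218
(z + 10884) + 32177 = (-16218 + 10884) + 32177 = -5334 + 32177 = 26843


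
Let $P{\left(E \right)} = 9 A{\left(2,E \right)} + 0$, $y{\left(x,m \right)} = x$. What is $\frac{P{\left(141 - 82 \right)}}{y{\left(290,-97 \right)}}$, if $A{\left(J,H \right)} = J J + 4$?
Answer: $\frac{36}{145} \approx 0.24828$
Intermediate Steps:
$A{\left(J,H \right)} = 4 + J^{2}$ ($A{\left(J,H \right)} = J^{2} + 4 = 4 + J^{2}$)
$P{\left(E \right)} = 72$ ($P{\left(E \right)} = 9 \left(4 + 2^{2}\right) + 0 = 9 \left(4 + 4\right) + 0 = 9 \cdot 8 + 0 = 72 + 0 = 72$)
$\frac{P{\left(141 - 82 \right)}}{y{\left(290,-97 \right)}} = \frac{72}{290} = 72 \cdot \frac{1}{290} = \frac{36}{145}$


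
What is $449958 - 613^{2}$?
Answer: $74189$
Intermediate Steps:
$449958 - 613^{2} = 449958 - 375769 = 74189$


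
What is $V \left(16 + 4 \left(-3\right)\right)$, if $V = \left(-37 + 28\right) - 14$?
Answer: $-92$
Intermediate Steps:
$V = -23$ ($V = -9 - 14 = -23$)
$V \left(16 + 4 \left(-3\right)\right) = - 23 \left(16 + 4 \left(-3\right)\right) = - 23 \left(16 - 12\right) = \left(-23\right) 4 = -92$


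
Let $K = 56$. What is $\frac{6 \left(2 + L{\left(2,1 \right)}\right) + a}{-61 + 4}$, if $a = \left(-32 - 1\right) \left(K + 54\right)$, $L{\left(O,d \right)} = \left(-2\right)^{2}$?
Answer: $\frac{1198}{19} \approx 63.053$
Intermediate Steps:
$L{\left(O,d \right)} = 4$
$a = -3630$ ($a = \left(-32 - 1\right) \left(56 + 54\right) = \left(-33\right) 110 = -3630$)
$\frac{6 \left(2 + L{\left(2,1 \right)}\right) + a}{-61 + 4} = \frac{6 \left(2 + 4\right) - 3630}{-61 + 4} = \frac{6 \cdot 6 - 3630}{-57} = \left(36 - 3630\right) \left(- \frac{1}{57}\right) = \left(-3594\right) \left(- \frac{1}{57}\right) = \frac{1198}{19}$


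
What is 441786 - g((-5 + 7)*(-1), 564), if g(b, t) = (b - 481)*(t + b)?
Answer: 713232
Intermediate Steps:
g(b, t) = (-481 + b)*(b + t)
441786 - g((-5 + 7)*(-1), 564) = 441786 - (((-5 + 7)*(-1))² - 481*(-5 + 7)*(-1) - 481*564 + ((-5 + 7)*(-1))*564) = 441786 - ((2*(-1))² - 962*(-1) - 271284 + (2*(-1))*564) = 441786 - ((-2)² - 481*(-2) - 271284 - 2*564) = 441786 - (4 + 962 - 271284 - 1128) = 441786 - 1*(-271446) = 441786 + 271446 = 713232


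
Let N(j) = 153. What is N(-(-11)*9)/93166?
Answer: 153/93166 ≈ 0.0016422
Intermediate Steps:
N(-(-11)*9)/93166 = 153/93166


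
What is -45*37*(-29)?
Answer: 48285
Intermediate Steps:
-45*37*(-29) = -1665*(-29) = 48285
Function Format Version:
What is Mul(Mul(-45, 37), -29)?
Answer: 48285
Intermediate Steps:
Mul(Mul(-45, 37), -29) = Mul(-1665, -29) = 48285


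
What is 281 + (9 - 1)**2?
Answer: 345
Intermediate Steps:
281 + (9 - 1)**2 = 281 + 8**2 = 281 + 64 = 345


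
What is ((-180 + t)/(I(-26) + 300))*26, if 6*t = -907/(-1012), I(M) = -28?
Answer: -14196689/825792 ≈ -17.192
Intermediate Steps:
t = 907/6072 (t = (-907/(-1012))/6 = (-907*(-1/1012))/6 = (1/6)*(907/1012) = 907/6072 ≈ 0.14937)
((-180 + t)/(I(-26) + 300))*26 = ((-180 + 907/6072)/(-28 + 300))*26 = -1092053/6072/272*26 = -1092053/6072*1/272*26 = -1092053/1651584*26 = -14196689/825792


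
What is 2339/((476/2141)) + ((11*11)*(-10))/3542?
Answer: 115175637/10948 ≈ 10520.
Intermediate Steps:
2339/((476/2141)) + ((11*11)*(-10))/3542 = 2339/((476*(1/2141))) + (121*(-10))*(1/3542) = 2339/(476/2141) - 1210*1/3542 = 2339*(2141/476) - 55/161 = 5007799/476 - 55/161 = 115175637/10948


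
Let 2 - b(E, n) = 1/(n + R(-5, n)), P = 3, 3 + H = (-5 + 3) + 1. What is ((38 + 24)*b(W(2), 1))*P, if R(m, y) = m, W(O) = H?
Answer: 837/2 ≈ 418.50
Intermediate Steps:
H = -4 (H = -3 + ((-5 + 3) + 1) = -3 + (-2 + 1) = -3 - 1 = -4)
W(O) = -4
b(E, n) = 2 - 1/(-5 + n) (b(E, n) = 2 - 1/(n - 5) = 2 - 1/(-5 + n))
((38 + 24)*b(W(2), 1))*P = ((38 + 24)*((-11 + 2*1)/(-5 + 1)))*3 = (62*((-11 + 2)/(-4)))*3 = (62*(-1/4*(-9)))*3 = (62*(9/4))*3 = (279/2)*3 = 837/2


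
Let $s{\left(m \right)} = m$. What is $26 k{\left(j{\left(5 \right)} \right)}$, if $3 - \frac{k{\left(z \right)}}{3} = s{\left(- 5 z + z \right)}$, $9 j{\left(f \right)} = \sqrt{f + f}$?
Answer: $234 + \frac{104 \sqrt{10}}{3} \approx 343.63$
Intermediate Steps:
$j{\left(f \right)} = \frac{\sqrt{2} \sqrt{f}}{9}$ ($j{\left(f \right)} = \frac{\sqrt{f + f}}{9} = \frac{\sqrt{2 f}}{9} = \frac{\sqrt{2} \sqrt{f}}{9}$)
$k{\left(z \right)} = 9 + 12 z$ ($k{\left(z \right)} = 9 - 3 \left(- 5 z + z\right) = 9 - 3 \left(- 4 z\right) = 9 + 12 z$)
$26 k{\left(j{\left(5 \right)} \right)} = 26 \left(9 + 12 \frac{\sqrt{2} \sqrt{5}}{9}\right) = 26 \left(9 + 12 \frac{\sqrt{10}}{9}\right) = 26 \left(9 + \frac{4 \sqrt{10}}{3}\right) = 234 + \frac{104 \sqrt{10}}{3}$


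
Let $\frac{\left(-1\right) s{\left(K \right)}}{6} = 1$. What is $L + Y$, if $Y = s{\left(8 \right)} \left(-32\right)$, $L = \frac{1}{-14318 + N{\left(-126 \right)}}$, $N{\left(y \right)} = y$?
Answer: $\frac{2773247}{14444} \approx 192.0$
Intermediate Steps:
$s{\left(K \right)} = -6$ ($s{\left(K \right)} = \left(-6\right) 1 = -6$)
$L = - \frac{1}{14444}$ ($L = \frac{1}{-14318 - 126} = \frac{1}{-14444} = - \frac{1}{14444} \approx -6.9233 \cdot 10^{-5}$)
$Y = 192$ ($Y = \left(-6\right) \left(-32\right) = 192$)
$L + Y = - \frac{1}{14444} + 192 = \frac{2773247}{14444}$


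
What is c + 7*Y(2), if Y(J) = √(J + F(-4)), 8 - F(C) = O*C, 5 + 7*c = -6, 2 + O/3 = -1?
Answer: -11/7 + 7*I*√26 ≈ -1.5714 + 35.693*I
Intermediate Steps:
O = -9 (O = -6 + 3*(-1) = -6 - 3 = -9)
c = -11/7 (c = -5/7 + (⅐)*(-6) = -5/7 - 6/7 = -11/7 ≈ -1.5714)
F(C) = 8 + 9*C (F(C) = 8 - (-9)*C = 8 + 9*C)
Y(J) = √(-28 + J) (Y(J) = √(J + (8 + 9*(-4))) = √(J + (8 - 36)) = √(J - 28) = √(-28 + J))
c + 7*Y(2) = -11/7 + 7*√(-28 + 2) = -11/7 + 7*√(-26) = -11/7 + 7*(I*√26) = -11/7 + 7*I*√26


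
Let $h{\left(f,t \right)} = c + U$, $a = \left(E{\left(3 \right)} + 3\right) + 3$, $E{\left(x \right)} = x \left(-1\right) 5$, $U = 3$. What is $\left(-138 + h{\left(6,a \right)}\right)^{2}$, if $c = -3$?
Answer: $19044$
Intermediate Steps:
$E{\left(x \right)} = - 5 x$ ($E{\left(x \right)} = - x 5 = - 5 x$)
$a = -9$ ($a = \left(\left(-5\right) 3 + 3\right) + 3 = \left(-15 + 3\right) + 3 = -12 + 3 = -9$)
$h{\left(f,t \right)} = 0$ ($h{\left(f,t \right)} = -3 + 3 = 0$)
$\left(-138 + h{\left(6,a \right)}\right)^{2} = \left(-138 + 0\right)^{2} = \left(-138\right)^{2} = 19044$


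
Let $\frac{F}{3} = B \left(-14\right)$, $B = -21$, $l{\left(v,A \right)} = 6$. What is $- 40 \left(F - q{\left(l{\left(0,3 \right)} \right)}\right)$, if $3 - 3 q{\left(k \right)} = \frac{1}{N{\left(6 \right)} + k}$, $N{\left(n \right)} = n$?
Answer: $- \frac{317170}{9} \approx -35241.0$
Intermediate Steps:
$q{\left(k \right)} = 1 - \frac{1}{3 \left(6 + k\right)}$
$F = 882$ ($F = 3 \left(\left(-21\right) \left(-14\right)\right) = 3 \cdot 294 = 882$)
$- 40 \left(F - q{\left(l{\left(0,3 \right)} \right)}\right) = - 40 \left(882 - \frac{\frac{17}{3} + 6}{6 + 6}\right) = - 40 \left(882 - \frac{1}{12} \cdot \frac{35}{3}\right) = - 40 \left(882 - \frac{35}{36}\right) = \left(-40\right) \frac{31717}{36} = - \frac{317170}{9}$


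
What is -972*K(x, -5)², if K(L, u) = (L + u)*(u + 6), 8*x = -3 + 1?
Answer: -107163/4 ≈ -26791.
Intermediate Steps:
x = -¼ (x = (-3 + 1)/8 = (⅛)*(-2) = -¼ ≈ -0.25000)
K(L, u) = (6 + u)*(L + u) (K(L, u) = (L + u)*(6 + u) = (6 + u)*(L + u))
-972*K(x, -5)² = -972*((-5)² + 6*(-¼) + 6*(-5) - ¼*(-5))² = -972*(25 - 3/2 - 30 + 5/4)² = -972*(-21/4)² = -972*441/16 = -107163/4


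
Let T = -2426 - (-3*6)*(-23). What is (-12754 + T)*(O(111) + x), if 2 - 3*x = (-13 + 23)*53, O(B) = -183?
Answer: 5598246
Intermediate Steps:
T = -2840 (T = -2426 - (-18)*(-23) = -2426 - 1*414 = -2426 - 414 = -2840)
x = -176 (x = 2/3 - (-13 + 23)*53/3 = 2/3 - 10*53/3 = 2/3 - 1/3*530 = 2/3 - 530/3 = -176)
(-12754 + T)*(O(111) + x) = (-12754 - 2840)*(-183 - 176) = -15594*(-359) = 5598246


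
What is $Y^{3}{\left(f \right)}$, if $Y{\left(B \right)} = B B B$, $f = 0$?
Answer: $0$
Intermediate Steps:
$Y{\left(B \right)} = B^{3}$ ($Y{\left(B \right)} = B^{2} B = B^{3}$)
$Y^{3}{\left(f \right)} = \left(0^{3}\right)^{3} = 0^{3} = 0$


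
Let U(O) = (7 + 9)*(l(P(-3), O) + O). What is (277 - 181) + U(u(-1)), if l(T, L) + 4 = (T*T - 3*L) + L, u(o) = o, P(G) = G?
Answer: 192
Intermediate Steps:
l(T, L) = -4 + T² - 2*L (l(T, L) = -4 + ((T*T - 3*L) + L) = -4 + ((T² - 3*L) + L) = -4 + (T² - 2*L) = -4 + T² - 2*L)
U(O) = 80 - 16*O (U(O) = (7 + 9)*((-4 + (-3)² - 2*O) + O) = 16*((-4 + 9 - 2*O) + O) = 16*((5 - 2*O) + O) = 16*(5 - O) = 80 - 16*O)
(277 - 181) + U(u(-1)) = (277 - 181) + (80 - 16*(-1)) = 96 + (80 + 16) = 96 + 96 = 192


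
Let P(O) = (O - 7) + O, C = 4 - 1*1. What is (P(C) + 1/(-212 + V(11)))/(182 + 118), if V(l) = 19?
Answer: -97/28950 ≈ -0.0033506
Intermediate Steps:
C = 3 (C = 4 - 1 = 3)
P(O) = -7 + 2*O (P(O) = (-7 + O) + O = -7 + 2*O)
(P(C) + 1/(-212 + V(11)))/(182 + 118) = ((-7 + 2*3) + 1/(-212 + 19))/(182 + 118) = ((-7 + 6) + 1/(-193))/300 = (-1 - 1/193)*(1/300) = -194/193*1/300 = -97/28950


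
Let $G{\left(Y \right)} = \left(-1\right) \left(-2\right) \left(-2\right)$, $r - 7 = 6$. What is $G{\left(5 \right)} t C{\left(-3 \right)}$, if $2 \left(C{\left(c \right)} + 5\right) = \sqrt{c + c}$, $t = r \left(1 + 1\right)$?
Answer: $520 - 52 i \sqrt{6} \approx 520.0 - 127.37 i$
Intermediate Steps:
$r = 13$ ($r = 7 + 6 = 13$)
$t = 26$ ($t = 13 \left(1 + 1\right) = 13 \cdot 2 = 26$)
$G{\left(Y \right)} = -4$ ($G{\left(Y \right)} = 2 \left(-2\right) = -4$)
$C{\left(c \right)} = -5 + \frac{\sqrt{2} \sqrt{c}}{2}$ ($C{\left(c \right)} = -5 + \frac{\sqrt{c + c}}{2} = -5 + \frac{\sqrt{2 c}}{2} = -5 + \frac{\sqrt{2} \sqrt{c}}{2}$)
$G{\left(5 \right)} t C{\left(-3 \right)} = \left(-4\right) 26 \left(-5 + \frac{\sqrt{2} \sqrt{-3}}{2}\right) = - 104 \left(-5 + \frac{\sqrt{2} i \sqrt{3}}{2}\right) = - 104 \left(-5 + \frac{i \sqrt{6}}{2}\right) = 520 - 52 i \sqrt{6}$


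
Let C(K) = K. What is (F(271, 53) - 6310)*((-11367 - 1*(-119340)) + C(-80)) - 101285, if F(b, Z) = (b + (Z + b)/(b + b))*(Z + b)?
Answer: 2388438950031/271 ≈ 8.8134e+9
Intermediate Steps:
F(b, Z) = (Z + b)*(b + (Z + b)/(2*b)) (F(b, Z) = (b + (Z + b)/((2*b)))*(Z + b) = (b + (Z + b)*(1/(2*b)))*(Z + b) = (b + (Z + b)/(2*b))*(Z + b) = (Z + b)*(b + (Z + b)/(2*b)))
(F(271, 53) - 6310)*((-11367 - 1*(-119340)) + C(-80)) - 101285 = ((53 + 271**2 + (1/2)*271 + 53*271 + (1/2)*53**2/271) - 6310)*((-11367 - 1*(-119340)) - 80) - 101285 = ((53 + 73441 + 271/2 + 14363 + (1/2)*2809*(1/271)) - 6310)*((-11367 + 119340) - 80) - 101285 = ((53 + 73441 + 271/2 + 14363 + 2809/542) - 6310)*(107973 - 80) - 101285 = (23847372/271 - 6310)*107893 - 101285 = (22137362/271)*107893 - 101285 = 2388466398266/271 - 101285 = 2388438950031/271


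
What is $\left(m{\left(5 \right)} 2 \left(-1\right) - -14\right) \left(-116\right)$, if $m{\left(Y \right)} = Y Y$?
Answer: $4176$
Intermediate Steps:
$m{\left(Y \right)} = Y^{2}$
$\left(m{\left(5 \right)} 2 \left(-1\right) - -14\right) \left(-116\right) = \left(5^{2} \cdot 2 \left(-1\right) - -14\right) \left(-116\right) = \left(25 \cdot 2 \left(-1\right) + \left(-4 + 18\right)\right) \left(-116\right) = \left(50 \left(-1\right) + 14\right) \left(-116\right) = \left(-50 + 14\right) \left(-116\right) = \left(-36\right) \left(-116\right) = 4176$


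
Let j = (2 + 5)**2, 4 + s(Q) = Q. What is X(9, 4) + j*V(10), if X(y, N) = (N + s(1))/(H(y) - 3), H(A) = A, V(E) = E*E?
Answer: 29401/6 ≈ 4900.2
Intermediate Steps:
s(Q) = -4 + Q
V(E) = E**2
X(y, N) = (-3 + N)/(-3 + y) (X(y, N) = (N + (-4 + 1))/(y - 3) = (N - 3)/(-3 + y) = (-3 + N)/(-3 + y))
j = 49 (j = 7**2 = 49)
X(9, 4) + j*V(10) = (-3 + 4)/(-3 + 9) + 49*10**2 = 1/6 + 49*100 = (1/6)*1 + 4900 = 1/6 + 4900 = 29401/6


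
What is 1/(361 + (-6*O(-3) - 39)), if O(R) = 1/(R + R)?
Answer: 1/323 ≈ 0.0030960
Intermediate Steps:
O(R) = 1/(2*R)
1/(361 + (-6*O(-3) - 39)) = 1/(361 + (-3/(-3) - 39)) = 1/(361 + (-3*(-1)/3 - 39)) = 1/(361 + (-6*(-⅙) - 39)) = 1/(361 + (1 - 39)) = 1/(361 - 38) = 1/323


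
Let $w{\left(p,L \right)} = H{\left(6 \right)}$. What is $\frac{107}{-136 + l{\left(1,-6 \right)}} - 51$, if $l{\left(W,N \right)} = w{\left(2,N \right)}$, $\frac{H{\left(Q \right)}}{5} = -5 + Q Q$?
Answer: $- \frac{862}{19} \approx -45.368$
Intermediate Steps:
$H{\left(Q \right)} = -25 + 5 Q^{2}$ ($H{\left(Q \right)} = 5 \left(-5 + Q Q\right) = 5 \left(-5 + Q^{2}\right) = -25 + 5 Q^{2}$)
$w{\left(p,L \right)} = 155$ ($w{\left(p,L \right)} = -25 + 5 \cdot 6^{2} = -25 + 5 \cdot 36 = -25 + 180 = 155$)
$l{\left(W,N \right)} = 155$
$\frac{107}{-136 + l{\left(1,-6 \right)}} - 51 = \frac{107}{-136 + 155} - 51 = \frac{107}{19} - 51 = - \frac{862}{19}$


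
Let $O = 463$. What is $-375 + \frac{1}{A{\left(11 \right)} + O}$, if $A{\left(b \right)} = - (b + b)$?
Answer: $- \frac{165374}{441} \approx -375.0$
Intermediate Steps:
$A{\left(b \right)} = - 2 b$
$-375 + \frac{1}{A{\left(11 \right)} + O} = -375 + \frac{1}{\left(-2\right) 11 + 463} = -375 + \frac{1}{-22 + 463} = -375 + \frac{1}{441} = - \frac{165374}{441}$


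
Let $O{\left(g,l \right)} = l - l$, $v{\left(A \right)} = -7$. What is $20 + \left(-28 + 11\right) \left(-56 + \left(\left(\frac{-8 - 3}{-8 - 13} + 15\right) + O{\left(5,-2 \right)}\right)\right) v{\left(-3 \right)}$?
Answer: $- \frac{14390}{3} \approx -4796.7$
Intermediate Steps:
$O{\left(g,l \right)} = 0$
$20 + \left(-28 + 11\right) \left(-56 + \left(\left(\frac{-8 - 3}{-8 - 13} + 15\right) + O{\left(5,-2 \right)}\right)\right) v{\left(-3 \right)} = 20 + \left(-28 + 11\right) \left(-56 + \left(\left(\frac{-8 - 3}{-8 - 13} + 15\right) + 0\right)\right) \left(-7\right) = 20 + - 17 \left(-56 + \left(\left(- \frac{11}{-21} + 15\right) + 0\right)\right) \left(-7\right) = 20 + - 17 \left(-56 + \left(\left(\left(-11\right) \left(- \frac{1}{21}\right) + 15\right) + 0\right)\right) \left(-7\right) = 20 + - 17 \left(-56 + \left(\left(\frac{11}{21} + 15\right) + 0\right)\right) \left(-7\right) = 20 + - 17 \left(-56 + \left(\frac{326}{21} + 0\right)\right) \left(-7\right) = 20 + - 17 \left(-56 + \frac{326}{21}\right) \left(-7\right) = 20 + \left(-17\right) \left(- \frac{850}{21}\right) \left(-7\right) = 20 + \frac{14450}{21} \left(-7\right) = 20 - \frac{14450}{3} = - \frac{14390}{3}$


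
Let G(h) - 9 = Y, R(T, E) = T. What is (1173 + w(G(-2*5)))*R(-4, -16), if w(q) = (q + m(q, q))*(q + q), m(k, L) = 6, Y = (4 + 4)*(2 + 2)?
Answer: -20108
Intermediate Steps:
Y = 32 (Y = 8*4 = 32)
G(h) = 41 (G(h) = 9 + 32 = 41)
w(q) = 2*q*(6 + q) (w(q) = (q + 6)*(q + q) = (6 + q)*(2*q) = 2*q*(6 + q))
(1173 + w(G(-2*5)))*R(-4, -16) = (1173 + 2*41*(6 + 41))*(-4) = (1173 + 2*41*47)*(-4) = (1173 + 3854)*(-4) = 5027*(-4) = -20108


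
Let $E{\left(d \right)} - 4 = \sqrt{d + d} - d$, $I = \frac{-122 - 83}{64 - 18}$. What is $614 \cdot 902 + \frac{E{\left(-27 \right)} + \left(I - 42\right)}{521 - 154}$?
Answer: $\frac{9349723585}{16882} + \frac{3 i \sqrt{6}}{367} \approx 5.5383 \cdot 10^{5} + 0.020023 i$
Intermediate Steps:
$I = - \frac{205}{46} \approx -4.4565$
$E{\left(d \right)} = 4 - d + \sqrt{2} \sqrt{d}$ ($E{\left(d \right)} = 4 - \left(d - \sqrt{d + d}\right) = 4 - \left(d - \sqrt{2} \sqrt{d}\right) = 4 + \left(\sqrt{2} \sqrt{d} - d\right) = 4 + \left(- d + \sqrt{2} \sqrt{d}\right) = 4 - d + \sqrt{2} \sqrt{d}$)
$614 \cdot 902 + \frac{E{\left(-27 \right)} + \left(I - 42\right)}{521 - 154} = 614 \cdot 902 + \frac{\left(4 - -27 + \sqrt{2} \sqrt{-27}\right) - \frac{2137}{46}}{521 - 154} = 553828 + \frac{\left(4 + 27 + \sqrt{2} \cdot 3 i \sqrt{3}\right) - \frac{2137}{46}}{367} = 553828 + \left(\left(4 + 27 + 3 i \sqrt{6}\right) - \frac{2137}{46}\right) \frac{1}{367} = 553828 + \left(\left(31 + 3 i \sqrt{6}\right) - \frac{2137}{46}\right) \frac{1}{367} = 553828 + \left(- \frac{711}{46} + 3 i \sqrt{6}\right) \frac{1}{367} = 553828 - \left(\frac{711}{16882} - \frac{3 i \sqrt{6}}{367}\right) = \frac{9349723585}{16882} + \frac{3 i \sqrt{6}}{367}$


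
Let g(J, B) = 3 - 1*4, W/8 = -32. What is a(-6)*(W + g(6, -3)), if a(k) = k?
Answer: 1542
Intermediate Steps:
W = -256 (W = 8*(-32) = -256)
g(J, B) = -1 (g(J, B) = 3 - 4 = -1)
a(-6)*(W + g(6, -3)) = -6*(-256 - 1) = -6*(-257) = 1542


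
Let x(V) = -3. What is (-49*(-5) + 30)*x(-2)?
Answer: -825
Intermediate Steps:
(-49*(-5) + 30)*x(-2) = (-49*(-5) + 30)*(-3) = (245 + 30)*(-3) = 275*(-3) = -825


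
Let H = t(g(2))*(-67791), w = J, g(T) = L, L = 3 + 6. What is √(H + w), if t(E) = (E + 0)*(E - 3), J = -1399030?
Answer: 4*I*√316234 ≈ 2249.4*I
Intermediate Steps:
L = 9
g(T) = 9
w = -1399030
t(E) = E*(-3 + E)
H = -3660714 (H = (9*(-3 + 9))*(-67791) = (9*6)*(-67791) = 54*(-67791) = -3660714)
√(H + w) = √(-3660714 - 1399030) = √(-5059744) = 4*I*√316234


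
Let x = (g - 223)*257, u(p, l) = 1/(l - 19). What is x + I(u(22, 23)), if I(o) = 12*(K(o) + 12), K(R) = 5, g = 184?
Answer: -9819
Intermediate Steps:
u(p, l) = 1/(-19 + l)
I(o) = 204 (I(o) = 12*(5 + 12) = 12*17 = 204)
x = -10023 (x = (184 - 223)*257 = -39*257 = -10023)
x + I(u(22, 23)) = -10023 + 204 = -9819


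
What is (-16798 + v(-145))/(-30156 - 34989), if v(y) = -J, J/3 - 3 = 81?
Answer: 3410/13029 ≈ 0.26172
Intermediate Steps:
J = 252 (J = 9 + 3*81 = 9 + 243 = 252)
v(y) = -252 (v(y) = -1*252 = -252)
(-16798 + v(-145))/(-30156 - 34989) = (-16798 - 252)/(-30156 - 34989) = -17050/(-65145) = -17050*(-1/65145) = 3410/13029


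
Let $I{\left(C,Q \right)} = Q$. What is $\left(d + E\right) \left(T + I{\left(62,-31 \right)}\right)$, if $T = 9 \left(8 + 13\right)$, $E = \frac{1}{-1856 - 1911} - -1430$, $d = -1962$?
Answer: $- \frac{316639110}{3767} \approx -84056.0$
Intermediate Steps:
$E = \frac{5386809}{3767}$ ($E = \frac{1}{-3767} + 1430 = - \frac{1}{3767} + 1430 = \frac{5386809}{3767} \approx 1430.0$)
$T = 189$ ($T = 9 \cdot 21 = 189$)
$\left(d + E\right) \left(T + I{\left(62,-31 \right)}\right) = \left(-1962 + \frac{5386809}{3767}\right) \left(189 - 31\right) = \left(- \frac{2004045}{3767}\right) 158 = - \frac{316639110}{3767}$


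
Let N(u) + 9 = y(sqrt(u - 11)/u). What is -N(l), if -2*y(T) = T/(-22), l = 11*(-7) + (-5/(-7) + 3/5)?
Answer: 9 + I*sqrt(106190)/116556 ≈ 9.0 + 0.0027958*I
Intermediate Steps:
l = -2649/35 (l = -77 + (-5*(-1/7) + 3*(1/5)) = -77 + (5/7 + 3/5) = -77 + 46/35 = -2649/35 ≈ -75.686)
y(T) = T/44 (y(T) = -T/(2*(-22)) = -T*(-1)/(2*22) = -(-1)*T/44 = T/44)
N(u) = -9 + sqrt(-11 + u)/(44*u) (N(u) = -9 + (sqrt(u - 11)/u)/44 = -9 + (sqrt(-11 + u)/u)/44 = -9 + sqrt(-11 + u)/(44*u))
-N(l) = -(-9 + sqrt(-11 - 2649/35)/(44*(-2649/35))) = -(-9 + (1/44)*(-35/2649)*sqrt(-3034/35)) = -(-9 + (1/44)*(-35/2649)*(I*sqrt(106190)/35)) = -(-9 - I*sqrt(106190)/116556) = 9 + I*sqrt(106190)/116556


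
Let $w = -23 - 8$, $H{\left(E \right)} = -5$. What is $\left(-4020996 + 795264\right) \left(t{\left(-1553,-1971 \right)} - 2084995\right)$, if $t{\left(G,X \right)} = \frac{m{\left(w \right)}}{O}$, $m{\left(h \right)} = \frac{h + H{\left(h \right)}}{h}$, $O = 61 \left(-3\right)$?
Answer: $\frac{12718175996432724}{1891} \approx 6.7256 \cdot 10^{12}$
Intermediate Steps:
$O = -183$
$w = -31$
$m{\left(h \right)} = \frac{-5 + h}{h}$ ($m{\left(h \right)} = \frac{h - 5}{h} = \frac{-5 + h}{h}$)
$t{\left(G,X \right)} = - \frac{12}{1891}$ ($t{\left(G,X \right)} = \frac{\frac{1}{-31} \left(-5 - 31\right)}{-183} = \left(- \frac{1}{31}\right) \left(-36\right) \left(- \frac{1}{183}\right) = \frac{36}{31} \left(- \frac{1}{183}\right) = - \frac{12}{1891}$)
$\left(-4020996 + 795264\right) \left(t{\left(-1553,-1971 \right)} - 2084995\right) = \left(-4020996 + 795264\right) \left(- \frac{12}{1891} - 2084995\right) = \left(-3225732\right) \left(- \frac{3942725557}{1891}\right) = \frac{12718175996432724}{1891}$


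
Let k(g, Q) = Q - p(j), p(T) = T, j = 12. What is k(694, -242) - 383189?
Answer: -383443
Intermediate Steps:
k(g, Q) = -12 + Q (k(g, Q) = Q - 1*12 = Q - 12 = -12 + Q)
k(694, -242) - 383189 = (-12 - 242) - 383189 = -254 - 383189 = -383443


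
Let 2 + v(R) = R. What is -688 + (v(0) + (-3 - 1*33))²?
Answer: 756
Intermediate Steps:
v(R) = -2 + R
-688 + (v(0) + (-3 - 1*33))² = -688 + ((-2 + 0) + (-3 - 1*33))² = -688 + (-2 + (-3 - 33))² = -688 + (-2 - 36)² = -688 + (-38)² = -688 + 1444 = 756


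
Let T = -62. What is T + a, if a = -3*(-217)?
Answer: 589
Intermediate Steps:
a = 651
T + a = -62 + 651 = 589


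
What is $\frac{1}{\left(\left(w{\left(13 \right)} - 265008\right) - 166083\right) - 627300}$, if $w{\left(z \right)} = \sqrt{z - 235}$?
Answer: $- \frac{352797}{373397169701} - \frac{i \sqrt{222}}{1120191509103} \approx -9.4483 \cdot 10^{-7} - 1.3301 \cdot 10^{-11} i$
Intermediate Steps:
$w{\left(z \right)} = \sqrt{-235 + z}$
$\frac{1}{\left(\left(w{\left(13 \right)} - 265008\right) - 166083\right) - 627300} = \frac{1}{\left(\left(\sqrt{-235 + 13} - 265008\right) - 166083\right) - 627300} = \frac{1}{\left(\left(\sqrt{-222} - 265008\right) - 166083\right) - 627300} = \frac{1}{\left(\left(i \sqrt{222} - 265008\right) - 166083\right) - 627300} = \frac{1}{\left(\left(-265008 + i \sqrt{222}\right) - 166083\right) - 627300} = \frac{1}{\left(-431091 + i \sqrt{222}\right) - 627300} = \frac{1}{-1058391 + i \sqrt{222}}$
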